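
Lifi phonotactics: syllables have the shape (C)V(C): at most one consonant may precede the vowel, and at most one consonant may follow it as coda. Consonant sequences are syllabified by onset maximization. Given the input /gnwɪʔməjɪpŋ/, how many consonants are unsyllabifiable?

Under (C)V(C), the unsyllabifiable consonants are /g/, /n/, /ŋ/ (at most one coda consonant is licensed; onsets are limited to one consonant).

3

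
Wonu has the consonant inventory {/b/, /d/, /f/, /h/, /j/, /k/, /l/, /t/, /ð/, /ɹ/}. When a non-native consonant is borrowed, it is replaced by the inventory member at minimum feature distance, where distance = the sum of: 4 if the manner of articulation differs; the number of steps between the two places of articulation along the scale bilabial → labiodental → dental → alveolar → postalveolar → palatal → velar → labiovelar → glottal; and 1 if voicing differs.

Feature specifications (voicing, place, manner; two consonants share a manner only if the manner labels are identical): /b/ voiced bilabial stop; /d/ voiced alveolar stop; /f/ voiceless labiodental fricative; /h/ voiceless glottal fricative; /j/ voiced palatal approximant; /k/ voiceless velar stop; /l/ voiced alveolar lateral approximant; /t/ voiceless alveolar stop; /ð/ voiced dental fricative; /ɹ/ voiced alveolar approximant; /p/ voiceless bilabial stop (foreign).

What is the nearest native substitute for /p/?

/b/ is closest: same manner (stop), place distance 0 (bilabial→bilabial), voicing differs (+1); total 1. Next closest is /t/ at distance 3.

b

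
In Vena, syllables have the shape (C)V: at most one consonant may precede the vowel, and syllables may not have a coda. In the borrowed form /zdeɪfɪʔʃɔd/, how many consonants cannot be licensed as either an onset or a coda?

Under (C)V, the unsyllabifiable consonants are /z/, /ʔ/, /d/ (no codas are permitted; onsets are limited to one consonant).

3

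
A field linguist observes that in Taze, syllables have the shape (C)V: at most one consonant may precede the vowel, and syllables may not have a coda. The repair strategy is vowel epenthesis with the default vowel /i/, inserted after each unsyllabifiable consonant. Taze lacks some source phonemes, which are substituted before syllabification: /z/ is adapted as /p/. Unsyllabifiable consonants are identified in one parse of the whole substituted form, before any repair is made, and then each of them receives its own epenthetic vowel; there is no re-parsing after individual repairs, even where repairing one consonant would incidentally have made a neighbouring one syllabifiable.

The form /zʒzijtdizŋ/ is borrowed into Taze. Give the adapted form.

Substitution: /z/ → /p/, giving /pʒpijtdipŋ/.
Syllabifying with onset maximization leaves /p/, /ʒ/, /j/, /t/, /p/, /ŋ/ stranded (no codas are permitted; onsets are limited to one consonant).
Inserting the epenthetic vowel yields /p/ → /pi/, /ʒ/ → /ʒi/, /j/ → /ji/, /t/ → /ti/, /p/ → /pi/, /ŋ/ → /ŋi/.

piʒipijitidipiŋi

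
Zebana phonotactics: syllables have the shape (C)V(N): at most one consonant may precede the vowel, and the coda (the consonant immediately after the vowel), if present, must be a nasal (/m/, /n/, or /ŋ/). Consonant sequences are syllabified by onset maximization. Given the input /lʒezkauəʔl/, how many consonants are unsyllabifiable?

4

Under (C)V(N), the unsyllabifiable consonants are /l/, /z/, /ʔ/, /l/ (only a nasal (/m/, /n/, or /ŋ/) is licensed in coda position; onsets are limited to one consonant).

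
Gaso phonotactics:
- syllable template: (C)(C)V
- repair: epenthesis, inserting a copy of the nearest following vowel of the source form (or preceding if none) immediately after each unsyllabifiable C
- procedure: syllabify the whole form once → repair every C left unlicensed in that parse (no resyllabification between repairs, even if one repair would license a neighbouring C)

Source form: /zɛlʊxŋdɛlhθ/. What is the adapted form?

Under (C)(C)V, the unsyllabifiable consonants are /x/, /l/, /h/, /θ/ (no codas are permitted; onsets may contain at most 2 consonants).
Inserting the epenthetic vowel yields /x/ → /xɛ/, /l/ → /lɛ/, /h/ → /hɛ/, /θ/ → /θɛ/.

zɛlʊxɛŋdɛlɛhɛθɛ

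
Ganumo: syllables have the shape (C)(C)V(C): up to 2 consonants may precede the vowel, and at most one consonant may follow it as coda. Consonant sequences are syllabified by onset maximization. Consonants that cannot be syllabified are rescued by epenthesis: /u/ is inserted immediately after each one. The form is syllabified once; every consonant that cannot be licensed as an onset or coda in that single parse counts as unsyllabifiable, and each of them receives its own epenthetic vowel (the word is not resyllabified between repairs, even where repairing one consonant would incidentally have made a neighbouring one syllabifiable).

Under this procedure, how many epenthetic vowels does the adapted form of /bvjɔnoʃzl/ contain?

The unsyllabifiable consonants are /b/, /z/, /l/; each receives one epenthetic vowel.

3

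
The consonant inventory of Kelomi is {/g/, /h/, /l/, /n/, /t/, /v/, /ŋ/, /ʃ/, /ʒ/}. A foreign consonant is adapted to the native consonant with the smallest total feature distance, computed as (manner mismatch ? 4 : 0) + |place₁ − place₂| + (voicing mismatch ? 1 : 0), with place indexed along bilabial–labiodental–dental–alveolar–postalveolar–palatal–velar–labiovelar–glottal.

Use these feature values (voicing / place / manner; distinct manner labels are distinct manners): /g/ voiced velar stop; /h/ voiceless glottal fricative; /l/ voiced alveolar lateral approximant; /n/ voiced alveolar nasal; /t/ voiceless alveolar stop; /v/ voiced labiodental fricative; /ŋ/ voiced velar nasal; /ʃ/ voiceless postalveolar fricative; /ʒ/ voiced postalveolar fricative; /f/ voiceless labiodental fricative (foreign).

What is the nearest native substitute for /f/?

v

/v/ is closest: same manner (fricative), place distance 0 (labiodental→labiodental), voicing differs (+1); total 1. Next closest is /ʃ/ at distance 3.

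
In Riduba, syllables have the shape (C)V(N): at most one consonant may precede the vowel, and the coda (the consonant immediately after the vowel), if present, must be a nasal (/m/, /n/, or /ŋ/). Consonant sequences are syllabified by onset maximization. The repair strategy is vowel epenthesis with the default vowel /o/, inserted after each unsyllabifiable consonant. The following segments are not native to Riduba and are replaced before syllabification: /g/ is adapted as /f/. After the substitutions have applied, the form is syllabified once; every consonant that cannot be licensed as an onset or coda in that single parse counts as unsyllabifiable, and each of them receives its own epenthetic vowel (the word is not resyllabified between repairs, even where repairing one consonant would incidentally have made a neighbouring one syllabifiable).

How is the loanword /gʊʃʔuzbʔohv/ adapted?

fʊʃoʔuzoboʔohovo

Substitution: /g/ → /f/, giving /fʊʃʔuzbʔohv/.
Syllabifying with onset maximization leaves /ʃ/, /z/, /b/, /h/, /v/ stranded (only a nasal (/m/, /n/, or /ŋ/) is licensed in coda position; onsets are limited to one consonant).
Inserting the epenthetic vowel yields /ʃ/ → /ʃo/, /z/ → /zo/, /b/ → /bo/, /h/ → /ho/, /v/ → /vo/.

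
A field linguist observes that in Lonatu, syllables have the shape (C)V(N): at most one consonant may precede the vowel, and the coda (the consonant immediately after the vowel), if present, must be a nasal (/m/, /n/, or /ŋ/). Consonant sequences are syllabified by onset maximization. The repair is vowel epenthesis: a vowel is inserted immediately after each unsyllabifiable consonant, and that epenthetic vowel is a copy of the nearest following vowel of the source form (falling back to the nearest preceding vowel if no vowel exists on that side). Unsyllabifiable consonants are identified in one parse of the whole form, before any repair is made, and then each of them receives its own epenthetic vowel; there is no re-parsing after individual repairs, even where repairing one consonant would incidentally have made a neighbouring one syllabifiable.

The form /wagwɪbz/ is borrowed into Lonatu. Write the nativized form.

wagɪwɪbɪzɪ

Syllabifying with onset maximization leaves /g/, /b/, /z/ stranded (only a nasal (/m/, /n/, or /ŋ/) is licensed in coda position; onsets are limited to one consonant).
Epenthesis after each stranded consonant: /g/ → /gɪ/, /b/ → /bɪ/, /z/ → /zɪ/.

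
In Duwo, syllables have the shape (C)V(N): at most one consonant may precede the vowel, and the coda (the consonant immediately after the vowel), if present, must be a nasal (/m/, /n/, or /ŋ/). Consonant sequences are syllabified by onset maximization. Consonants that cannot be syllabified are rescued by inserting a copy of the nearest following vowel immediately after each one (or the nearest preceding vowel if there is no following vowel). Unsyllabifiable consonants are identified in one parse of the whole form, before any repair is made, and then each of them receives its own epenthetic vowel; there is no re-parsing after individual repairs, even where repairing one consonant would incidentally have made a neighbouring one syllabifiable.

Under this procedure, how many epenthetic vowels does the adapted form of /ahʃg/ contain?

3

The unsyllabifiable consonants are /h/, /ʃ/, /g/; each receives one epenthetic vowel.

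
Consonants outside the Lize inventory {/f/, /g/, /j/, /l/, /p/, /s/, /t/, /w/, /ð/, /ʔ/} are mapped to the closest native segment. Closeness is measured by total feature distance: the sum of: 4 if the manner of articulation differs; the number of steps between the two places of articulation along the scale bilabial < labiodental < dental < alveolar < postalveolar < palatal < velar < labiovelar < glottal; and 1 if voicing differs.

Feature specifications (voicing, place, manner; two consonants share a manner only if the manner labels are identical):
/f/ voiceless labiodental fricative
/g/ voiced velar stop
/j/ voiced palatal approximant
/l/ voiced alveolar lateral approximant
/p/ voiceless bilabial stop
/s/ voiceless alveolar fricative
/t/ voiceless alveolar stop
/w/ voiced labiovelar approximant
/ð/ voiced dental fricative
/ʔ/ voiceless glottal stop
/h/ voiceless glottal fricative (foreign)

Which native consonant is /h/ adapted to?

/ʔ/ is closest: manner differs (fricative→stop, +4), place distance 0 (glottal→glottal), same voicing; total 4. Next closest is /s/ at distance 5.

ʔ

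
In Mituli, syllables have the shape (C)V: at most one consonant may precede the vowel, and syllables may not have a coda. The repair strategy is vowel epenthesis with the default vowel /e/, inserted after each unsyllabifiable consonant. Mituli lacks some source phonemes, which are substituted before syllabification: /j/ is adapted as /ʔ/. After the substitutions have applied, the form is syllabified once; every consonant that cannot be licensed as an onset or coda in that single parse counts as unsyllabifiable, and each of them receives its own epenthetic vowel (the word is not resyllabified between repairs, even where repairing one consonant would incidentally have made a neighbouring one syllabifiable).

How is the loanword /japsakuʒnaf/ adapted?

Substitution: /j/ → /ʔ/, giving /ʔapsakuʒnaf/.
Syllabifying with onset maximization leaves /p/, /ʒ/, /f/ stranded (no codas are permitted; onsets are limited to one consonant).
Inserting the epenthetic vowel yields /p/ → /pe/, /ʒ/ → /ʒe/, /f/ → /fe/.

ʔapesakuʒenafe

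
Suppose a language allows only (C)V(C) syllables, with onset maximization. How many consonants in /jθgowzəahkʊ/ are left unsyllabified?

Syllabifying with onset maximization leaves /j/, /θ/ stranded (at most one coda consonant is licensed; onsets are limited to one consonant).

2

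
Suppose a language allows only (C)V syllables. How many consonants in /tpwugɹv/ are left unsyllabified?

The consonants /t/, /p/, /g/, /ɹ/, /v/ cannot be parsed into a legal (C)V syllable (no codas are permitted; onsets are limited to one consonant).

5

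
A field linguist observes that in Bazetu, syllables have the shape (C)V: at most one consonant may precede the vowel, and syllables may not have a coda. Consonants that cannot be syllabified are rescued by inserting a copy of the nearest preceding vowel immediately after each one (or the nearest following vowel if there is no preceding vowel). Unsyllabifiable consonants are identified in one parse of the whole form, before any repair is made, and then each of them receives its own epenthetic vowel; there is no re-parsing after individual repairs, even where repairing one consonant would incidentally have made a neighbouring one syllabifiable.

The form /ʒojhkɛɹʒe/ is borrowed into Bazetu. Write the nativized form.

Under (C)V, the unsyllabifiable consonants are /j/, /h/, /ɹ/ (no codas are permitted; onsets are limited to one consonant).
Inserting the epenthetic vowel yields /j/ → /jo/, /h/ → /ho/, /ɹ/ → /ɹɛ/.

ʒojohokɛɹɛʒe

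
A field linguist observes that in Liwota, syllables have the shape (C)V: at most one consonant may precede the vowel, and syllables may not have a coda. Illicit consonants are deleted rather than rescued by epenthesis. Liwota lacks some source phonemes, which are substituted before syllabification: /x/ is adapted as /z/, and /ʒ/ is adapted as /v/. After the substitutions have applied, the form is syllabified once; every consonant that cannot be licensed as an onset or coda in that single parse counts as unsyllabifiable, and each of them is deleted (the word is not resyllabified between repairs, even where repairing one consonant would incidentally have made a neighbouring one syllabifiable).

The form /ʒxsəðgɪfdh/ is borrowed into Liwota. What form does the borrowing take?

Substitution: /ʒ/ → /v/, /x/ → /z/, giving /vzsəðgɪfdh/.
The consonants /v/, /z/, /ð/, /f/, /d/, /h/ cannot be parsed into a legal (C)V syllable (no codas are permitted; onsets are limited to one consonant).
Deletion applies to /v/, /z/, /ð/, /f/, /d/, /h/.

səgɪ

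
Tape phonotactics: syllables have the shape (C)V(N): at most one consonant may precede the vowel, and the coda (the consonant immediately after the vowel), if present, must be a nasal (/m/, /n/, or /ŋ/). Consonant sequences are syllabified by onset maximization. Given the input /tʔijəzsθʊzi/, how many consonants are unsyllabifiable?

Under (C)V(N), the unsyllabifiable consonants are /t/, /z/, /s/ (only a nasal (/m/, /n/, or /ŋ/) is licensed in coda position; onsets are limited to one consonant).

3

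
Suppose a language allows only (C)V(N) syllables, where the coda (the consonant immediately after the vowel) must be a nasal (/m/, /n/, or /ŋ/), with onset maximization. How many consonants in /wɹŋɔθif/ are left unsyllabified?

3

The consonants /w/, /ɹ/, /f/ cannot be parsed into a legal (C)V(N) syllable (only a nasal (/m/, /n/, or /ŋ/) is licensed in coda position; onsets are limited to one consonant).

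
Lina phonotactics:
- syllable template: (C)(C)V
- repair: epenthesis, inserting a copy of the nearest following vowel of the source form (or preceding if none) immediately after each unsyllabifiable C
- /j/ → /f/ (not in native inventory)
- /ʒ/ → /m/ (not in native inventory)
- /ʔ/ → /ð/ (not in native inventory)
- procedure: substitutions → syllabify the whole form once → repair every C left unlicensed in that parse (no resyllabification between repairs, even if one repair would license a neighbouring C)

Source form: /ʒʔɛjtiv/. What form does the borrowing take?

Substitution: /ʒ/ → /m/, /ʔ/ → /ð/, /j/ → /f/, giving /mðɛftiv/.
The consonants /v/ cannot be parsed into a legal (C)(C)V syllable (no codas are permitted; onsets may contain at most 2 consonants).
Each unlicensed consonant becomes the onset of a new syllable: /v/ → /vi/.

mðɛftivi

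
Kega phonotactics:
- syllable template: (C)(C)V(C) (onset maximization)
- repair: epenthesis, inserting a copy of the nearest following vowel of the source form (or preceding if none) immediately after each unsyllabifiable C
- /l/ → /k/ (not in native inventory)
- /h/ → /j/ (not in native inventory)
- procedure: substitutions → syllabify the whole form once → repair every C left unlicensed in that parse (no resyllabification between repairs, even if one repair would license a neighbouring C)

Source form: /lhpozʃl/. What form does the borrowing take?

Substitution: /l/ → /k/, /h/ → /j/, giving /kjpozʃk/.
Syllabifying with onset maximization leaves /k/, /ʃ/, /k/ stranded (at most one coda consonant is licensed; onsets may contain at most 2 consonants).
Inserting the epenthetic vowel yields /k/ → /ko/, /ʃ/ → /ʃo/, /k/ → /ko/.

kojpozʃoko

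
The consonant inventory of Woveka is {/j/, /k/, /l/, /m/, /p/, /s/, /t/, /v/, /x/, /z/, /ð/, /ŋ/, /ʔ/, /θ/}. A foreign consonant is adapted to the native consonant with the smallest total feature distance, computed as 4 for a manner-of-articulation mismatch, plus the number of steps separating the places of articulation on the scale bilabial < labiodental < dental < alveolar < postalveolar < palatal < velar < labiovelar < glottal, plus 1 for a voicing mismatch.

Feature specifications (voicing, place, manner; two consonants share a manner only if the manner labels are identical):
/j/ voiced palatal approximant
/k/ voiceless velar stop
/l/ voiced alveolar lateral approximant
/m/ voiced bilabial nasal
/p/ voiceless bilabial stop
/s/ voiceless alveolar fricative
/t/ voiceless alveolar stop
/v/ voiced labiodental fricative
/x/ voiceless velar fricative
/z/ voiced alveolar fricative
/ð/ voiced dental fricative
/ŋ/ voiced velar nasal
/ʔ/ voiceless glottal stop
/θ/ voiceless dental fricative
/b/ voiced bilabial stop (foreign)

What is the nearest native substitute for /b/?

/p/ is closest: same manner (stop), place distance 0 (bilabial→bilabial), voicing differs (+1); total 1. Next closest is /m/ at distance 4.

p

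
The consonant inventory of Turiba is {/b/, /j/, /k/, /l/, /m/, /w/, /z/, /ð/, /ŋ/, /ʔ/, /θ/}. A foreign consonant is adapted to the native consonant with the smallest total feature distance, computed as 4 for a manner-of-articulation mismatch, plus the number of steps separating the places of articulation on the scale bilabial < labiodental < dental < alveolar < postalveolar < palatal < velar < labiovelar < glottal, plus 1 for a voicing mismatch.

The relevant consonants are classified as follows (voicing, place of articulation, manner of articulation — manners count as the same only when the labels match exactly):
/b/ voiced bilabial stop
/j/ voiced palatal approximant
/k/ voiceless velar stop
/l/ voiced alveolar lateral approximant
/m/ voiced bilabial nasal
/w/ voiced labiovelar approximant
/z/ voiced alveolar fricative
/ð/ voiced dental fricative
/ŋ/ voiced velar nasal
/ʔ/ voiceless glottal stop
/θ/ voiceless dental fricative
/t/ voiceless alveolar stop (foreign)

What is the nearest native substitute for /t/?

k

/k/ is closest: same manner (stop), place distance 3 (alveolar→velar), same voicing; total 3. Next closest is /b/ at distance 4.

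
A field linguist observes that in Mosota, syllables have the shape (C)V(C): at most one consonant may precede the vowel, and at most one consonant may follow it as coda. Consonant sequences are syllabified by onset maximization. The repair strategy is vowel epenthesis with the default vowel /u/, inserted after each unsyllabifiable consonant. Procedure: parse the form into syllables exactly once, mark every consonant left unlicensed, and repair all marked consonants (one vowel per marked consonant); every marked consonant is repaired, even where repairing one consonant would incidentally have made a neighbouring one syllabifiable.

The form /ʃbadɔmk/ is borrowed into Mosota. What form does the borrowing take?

ʃubadɔmku

Syllabifying with onset maximization leaves /ʃ/, /k/ stranded (at most one coda consonant is licensed; onsets are limited to one consonant).
Inserting the epenthetic vowel yields /ʃ/ → /ʃu/, /k/ → /ku/.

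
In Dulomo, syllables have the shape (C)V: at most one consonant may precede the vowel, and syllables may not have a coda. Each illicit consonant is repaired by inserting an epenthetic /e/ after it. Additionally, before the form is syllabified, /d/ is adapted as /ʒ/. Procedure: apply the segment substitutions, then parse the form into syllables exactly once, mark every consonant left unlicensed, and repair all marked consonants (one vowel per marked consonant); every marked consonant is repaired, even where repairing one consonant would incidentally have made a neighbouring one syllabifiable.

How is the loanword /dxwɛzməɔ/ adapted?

Substitution: /d/ → /ʒ/, giving /ʒxwɛzməɔ/.
Syllabifying with onset maximization leaves /ʒ/, /x/, /z/ stranded (no codas are permitted; onsets are limited to one consonant).
Each unlicensed consonant becomes the onset of a new syllable: /ʒ/ → /ʒe/, /x/ → /xe/, /z/ → /ze/.

ʒexewɛzeməɔ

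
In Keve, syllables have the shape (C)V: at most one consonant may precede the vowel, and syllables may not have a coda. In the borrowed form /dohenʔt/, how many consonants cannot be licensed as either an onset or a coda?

The consonants /n/, /ʔ/, /t/ cannot be parsed into a legal (C)V syllable (no codas are permitted; onsets are limited to one consonant).

3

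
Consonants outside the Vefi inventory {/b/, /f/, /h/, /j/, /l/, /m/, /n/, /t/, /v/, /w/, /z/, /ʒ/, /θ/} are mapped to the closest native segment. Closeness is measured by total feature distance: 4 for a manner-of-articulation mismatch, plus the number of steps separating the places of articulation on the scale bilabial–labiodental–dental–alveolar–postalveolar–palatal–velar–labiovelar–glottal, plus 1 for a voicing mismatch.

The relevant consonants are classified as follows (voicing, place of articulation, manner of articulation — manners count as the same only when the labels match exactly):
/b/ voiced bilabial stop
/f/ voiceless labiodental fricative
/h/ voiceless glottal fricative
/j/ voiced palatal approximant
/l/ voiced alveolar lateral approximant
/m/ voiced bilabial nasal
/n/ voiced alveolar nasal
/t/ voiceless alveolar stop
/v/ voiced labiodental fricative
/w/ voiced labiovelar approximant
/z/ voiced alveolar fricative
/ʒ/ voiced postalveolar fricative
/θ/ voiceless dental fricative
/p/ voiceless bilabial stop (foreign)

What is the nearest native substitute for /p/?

b

/b/ is closest: same manner (stop), place distance 0 (bilabial→bilabial), voicing differs (+1); total 1. Next closest is /t/ at distance 3.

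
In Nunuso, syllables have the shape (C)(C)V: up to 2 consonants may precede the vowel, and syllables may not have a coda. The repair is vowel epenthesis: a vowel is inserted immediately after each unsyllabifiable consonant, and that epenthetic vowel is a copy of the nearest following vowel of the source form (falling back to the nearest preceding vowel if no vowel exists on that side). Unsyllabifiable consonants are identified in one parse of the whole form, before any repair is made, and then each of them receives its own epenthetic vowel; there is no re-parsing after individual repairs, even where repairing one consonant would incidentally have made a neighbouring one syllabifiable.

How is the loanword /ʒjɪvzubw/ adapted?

ʒjɪvzubuwu

Syllabifying with onset maximization leaves /b/, /w/ stranded (no codas are permitted; onsets may contain at most 2 consonants).
Each unlicensed consonant becomes the onset of a new syllable: /b/ → /bu/, /w/ → /wu/.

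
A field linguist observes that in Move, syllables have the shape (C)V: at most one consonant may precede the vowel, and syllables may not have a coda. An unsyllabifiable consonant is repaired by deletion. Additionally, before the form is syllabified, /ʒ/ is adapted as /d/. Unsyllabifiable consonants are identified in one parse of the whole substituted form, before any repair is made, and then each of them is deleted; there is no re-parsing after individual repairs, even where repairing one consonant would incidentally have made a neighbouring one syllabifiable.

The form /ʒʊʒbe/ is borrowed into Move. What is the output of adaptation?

dʊbe

Substitution: /ʒ/ → /d/, giving /dʊdbe/.
Syllabifying with onset maximization leaves /d/ stranded (no codas are permitted; onsets are limited to one consonant).
Each unlicensed consonant is deleted: /d/.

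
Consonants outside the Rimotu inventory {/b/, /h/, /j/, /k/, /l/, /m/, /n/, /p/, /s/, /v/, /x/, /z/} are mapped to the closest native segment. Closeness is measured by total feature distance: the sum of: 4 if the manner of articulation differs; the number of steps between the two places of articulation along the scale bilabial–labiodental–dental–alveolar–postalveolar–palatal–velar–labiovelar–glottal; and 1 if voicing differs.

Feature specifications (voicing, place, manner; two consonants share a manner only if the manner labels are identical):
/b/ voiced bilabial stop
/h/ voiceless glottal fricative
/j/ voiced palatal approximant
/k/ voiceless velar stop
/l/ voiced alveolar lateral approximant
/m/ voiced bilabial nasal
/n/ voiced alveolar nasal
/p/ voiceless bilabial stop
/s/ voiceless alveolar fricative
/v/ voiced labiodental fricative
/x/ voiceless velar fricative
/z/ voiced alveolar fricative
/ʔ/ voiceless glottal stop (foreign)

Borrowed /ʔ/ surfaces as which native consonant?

k

/k/ is closest: same manner (stop), place distance 2 (glottal→velar), same voicing; total 2. Next closest is /h/ at distance 4.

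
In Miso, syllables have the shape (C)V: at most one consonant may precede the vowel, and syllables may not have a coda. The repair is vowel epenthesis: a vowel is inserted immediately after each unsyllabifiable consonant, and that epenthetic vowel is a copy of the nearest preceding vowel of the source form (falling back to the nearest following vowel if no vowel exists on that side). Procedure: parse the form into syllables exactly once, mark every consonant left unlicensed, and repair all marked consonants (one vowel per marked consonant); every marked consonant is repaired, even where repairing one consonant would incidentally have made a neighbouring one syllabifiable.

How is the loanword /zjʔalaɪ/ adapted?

zajaʔalaɪ

The consonants /z/, /j/ cannot be parsed into a legal (C)V syllable (no codas are permitted; onsets are limited to one consonant).
Epenthesis after each stranded consonant: /z/ → /za/, /j/ → /ja/.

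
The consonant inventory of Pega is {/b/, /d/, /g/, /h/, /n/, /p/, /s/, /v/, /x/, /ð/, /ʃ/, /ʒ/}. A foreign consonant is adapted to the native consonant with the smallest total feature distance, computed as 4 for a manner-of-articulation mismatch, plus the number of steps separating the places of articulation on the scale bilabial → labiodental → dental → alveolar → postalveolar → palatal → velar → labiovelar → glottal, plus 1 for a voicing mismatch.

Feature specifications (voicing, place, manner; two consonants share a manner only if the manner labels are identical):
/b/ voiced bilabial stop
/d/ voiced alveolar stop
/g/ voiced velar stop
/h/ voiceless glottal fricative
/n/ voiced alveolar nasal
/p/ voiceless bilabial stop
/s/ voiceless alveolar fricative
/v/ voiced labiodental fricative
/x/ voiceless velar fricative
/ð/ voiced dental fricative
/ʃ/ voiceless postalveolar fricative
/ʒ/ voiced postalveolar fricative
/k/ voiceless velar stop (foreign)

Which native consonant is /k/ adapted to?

/g/ is closest: same manner (stop), place distance 0 (velar→velar), voicing differs (+1); total 1. Next closest is /d/ at distance 4.

g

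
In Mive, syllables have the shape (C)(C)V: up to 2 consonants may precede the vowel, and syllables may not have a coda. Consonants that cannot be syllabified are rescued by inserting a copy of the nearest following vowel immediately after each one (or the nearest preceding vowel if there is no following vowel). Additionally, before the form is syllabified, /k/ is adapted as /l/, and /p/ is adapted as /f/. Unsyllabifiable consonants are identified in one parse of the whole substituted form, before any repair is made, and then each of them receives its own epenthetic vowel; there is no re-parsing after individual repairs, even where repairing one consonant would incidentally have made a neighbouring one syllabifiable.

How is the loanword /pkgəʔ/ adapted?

Substitution: /p/ → /f/, /k/ → /l/, giving /flgəʔ/.
Syllabifying with onset maximization leaves /f/, /ʔ/ stranded (no codas are permitted; onsets may contain at most 2 consonants).
Each unlicensed consonant becomes the onset of a new syllable: /f/ → /fə/, /ʔ/ → /ʔə/.

fəlgəʔə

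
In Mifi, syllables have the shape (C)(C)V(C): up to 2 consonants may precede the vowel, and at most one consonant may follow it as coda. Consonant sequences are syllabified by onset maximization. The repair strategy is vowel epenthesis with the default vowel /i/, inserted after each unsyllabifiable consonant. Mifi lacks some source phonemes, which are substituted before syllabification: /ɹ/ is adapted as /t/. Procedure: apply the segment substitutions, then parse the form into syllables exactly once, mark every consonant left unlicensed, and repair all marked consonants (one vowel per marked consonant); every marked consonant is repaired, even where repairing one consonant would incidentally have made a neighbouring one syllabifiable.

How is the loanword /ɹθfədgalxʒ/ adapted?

Substitution: /ɹ/ → /t/, giving /tθfədgalxʒ/.
Under (C)(C)V(C), the unsyllabifiable consonants are /t/, /x/, /ʒ/ (at most one coda consonant is licensed; onsets may contain at most 2 consonants).
Epenthesis after each stranded consonant: /t/ → /ti/, /x/ → /xi/, /ʒ/ → /ʒi/.

tiθfədgalxiʒi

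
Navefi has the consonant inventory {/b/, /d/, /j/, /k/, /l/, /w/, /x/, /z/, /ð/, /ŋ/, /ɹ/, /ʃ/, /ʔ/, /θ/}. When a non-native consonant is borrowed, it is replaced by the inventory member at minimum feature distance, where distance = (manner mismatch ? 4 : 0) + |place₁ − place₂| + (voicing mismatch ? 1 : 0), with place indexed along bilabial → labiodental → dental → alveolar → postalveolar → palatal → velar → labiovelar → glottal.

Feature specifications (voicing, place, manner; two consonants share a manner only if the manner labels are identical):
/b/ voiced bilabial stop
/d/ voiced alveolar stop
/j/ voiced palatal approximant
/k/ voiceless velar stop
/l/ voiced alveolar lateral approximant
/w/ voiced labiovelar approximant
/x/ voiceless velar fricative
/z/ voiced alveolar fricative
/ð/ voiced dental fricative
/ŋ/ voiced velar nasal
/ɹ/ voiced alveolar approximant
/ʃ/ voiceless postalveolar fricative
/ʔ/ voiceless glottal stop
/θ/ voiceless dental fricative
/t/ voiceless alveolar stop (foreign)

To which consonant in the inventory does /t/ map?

d

/d/ is closest: same manner (stop), place distance 0 (alveolar→alveolar), voicing differs (+1); total 1. Next closest is /k/ at distance 3.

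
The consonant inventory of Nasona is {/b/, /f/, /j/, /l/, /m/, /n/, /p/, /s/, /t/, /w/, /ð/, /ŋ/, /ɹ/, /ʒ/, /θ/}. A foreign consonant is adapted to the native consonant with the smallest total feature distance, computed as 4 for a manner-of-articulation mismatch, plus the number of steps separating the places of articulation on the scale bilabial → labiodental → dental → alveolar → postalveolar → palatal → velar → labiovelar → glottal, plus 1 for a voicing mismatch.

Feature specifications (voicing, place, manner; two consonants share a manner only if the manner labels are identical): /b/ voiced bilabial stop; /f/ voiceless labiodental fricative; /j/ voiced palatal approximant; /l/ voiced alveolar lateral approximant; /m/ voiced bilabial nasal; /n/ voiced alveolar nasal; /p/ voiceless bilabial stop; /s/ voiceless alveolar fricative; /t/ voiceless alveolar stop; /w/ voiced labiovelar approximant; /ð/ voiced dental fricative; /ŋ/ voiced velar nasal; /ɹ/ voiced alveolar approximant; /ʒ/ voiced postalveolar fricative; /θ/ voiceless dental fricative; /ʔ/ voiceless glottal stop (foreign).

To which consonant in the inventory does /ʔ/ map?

/t/ is closest: same manner (stop), place distance 5 (glottal→alveolar), same voicing; total 5. Next closest is /w/ at distance 6.

t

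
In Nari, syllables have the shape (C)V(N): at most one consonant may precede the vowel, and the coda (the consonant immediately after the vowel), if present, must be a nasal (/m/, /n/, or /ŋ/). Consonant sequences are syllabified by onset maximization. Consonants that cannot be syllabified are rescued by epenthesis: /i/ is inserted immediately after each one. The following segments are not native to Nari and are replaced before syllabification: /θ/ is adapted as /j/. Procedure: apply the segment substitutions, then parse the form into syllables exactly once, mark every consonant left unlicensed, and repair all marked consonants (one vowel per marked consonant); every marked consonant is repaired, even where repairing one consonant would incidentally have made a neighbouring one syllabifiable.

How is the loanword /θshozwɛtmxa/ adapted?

Substitution: /θ/ → /j/, giving /jshozwɛtmxa/.
Syllabifying with onset maximization leaves /j/, /s/, /z/, /t/, /m/ stranded (only a nasal (/m/, /n/, or /ŋ/) is licensed in coda position; onsets are limited to one consonant).
Epenthesis after each stranded consonant: /j/ → /ji/, /s/ → /si/, /z/ → /zi/, /t/ → /ti/, /m/ → /mi/.

jisihoziwɛtimixa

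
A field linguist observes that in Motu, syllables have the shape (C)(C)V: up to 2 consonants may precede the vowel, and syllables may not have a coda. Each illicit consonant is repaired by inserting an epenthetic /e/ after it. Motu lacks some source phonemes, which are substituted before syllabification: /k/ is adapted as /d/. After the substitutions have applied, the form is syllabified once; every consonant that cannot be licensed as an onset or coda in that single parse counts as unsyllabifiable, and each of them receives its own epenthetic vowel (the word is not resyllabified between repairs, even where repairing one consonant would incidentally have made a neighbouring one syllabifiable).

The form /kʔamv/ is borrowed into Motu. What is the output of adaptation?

dʔameve

Substitution: /k/ → /d/, giving /dʔamv/.
Under (C)(C)V, the unsyllabifiable consonants are /m/, /v/ (no codas are permitted; onsets may contain at most 2 consonants).
Each unlicensed consonant becomes the onset of a new syllable: /m/ → /me/, /v/ → /ve/.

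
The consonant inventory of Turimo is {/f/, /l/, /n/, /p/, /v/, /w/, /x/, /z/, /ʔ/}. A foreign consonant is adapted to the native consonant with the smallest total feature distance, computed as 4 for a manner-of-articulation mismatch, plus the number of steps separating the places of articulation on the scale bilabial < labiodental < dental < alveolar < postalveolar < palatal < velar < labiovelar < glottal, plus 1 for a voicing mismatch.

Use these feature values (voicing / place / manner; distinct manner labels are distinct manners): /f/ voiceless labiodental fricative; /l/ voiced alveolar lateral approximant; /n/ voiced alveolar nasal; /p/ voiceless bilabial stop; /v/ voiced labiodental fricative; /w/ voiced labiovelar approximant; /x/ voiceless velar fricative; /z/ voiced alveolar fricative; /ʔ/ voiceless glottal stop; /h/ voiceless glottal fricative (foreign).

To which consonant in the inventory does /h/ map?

/x/ is closest: same manner (fricative), place distance 2 (glottal→velar), same voicing; total 2. Next closest is /ʔ/ at distance 4.

x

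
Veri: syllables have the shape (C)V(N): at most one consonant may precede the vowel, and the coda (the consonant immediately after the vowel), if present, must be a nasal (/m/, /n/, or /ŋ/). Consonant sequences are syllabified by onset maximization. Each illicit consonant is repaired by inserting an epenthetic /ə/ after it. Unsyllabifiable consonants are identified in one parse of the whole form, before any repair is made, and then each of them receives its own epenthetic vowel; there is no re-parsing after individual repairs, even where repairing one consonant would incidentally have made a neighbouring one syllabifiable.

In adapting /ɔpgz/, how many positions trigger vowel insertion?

The unsyllabifiable consonants are /p/, /g/, /z/; each receives one epenthetic vowel.

3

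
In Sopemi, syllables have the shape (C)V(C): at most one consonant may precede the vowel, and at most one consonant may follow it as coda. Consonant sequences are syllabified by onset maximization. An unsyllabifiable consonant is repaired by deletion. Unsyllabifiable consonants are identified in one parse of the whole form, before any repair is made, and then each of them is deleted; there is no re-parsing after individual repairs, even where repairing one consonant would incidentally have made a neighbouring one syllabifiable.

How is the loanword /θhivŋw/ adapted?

hiv

Syllabifying with onset maximization leaves /θ/, /ŋ/, /w/ stranded (at most one coda consonant is licensed; onsets are limited to one consonant).
Deleting the stranded consonants removes /θ/, /ŋ/, /w/.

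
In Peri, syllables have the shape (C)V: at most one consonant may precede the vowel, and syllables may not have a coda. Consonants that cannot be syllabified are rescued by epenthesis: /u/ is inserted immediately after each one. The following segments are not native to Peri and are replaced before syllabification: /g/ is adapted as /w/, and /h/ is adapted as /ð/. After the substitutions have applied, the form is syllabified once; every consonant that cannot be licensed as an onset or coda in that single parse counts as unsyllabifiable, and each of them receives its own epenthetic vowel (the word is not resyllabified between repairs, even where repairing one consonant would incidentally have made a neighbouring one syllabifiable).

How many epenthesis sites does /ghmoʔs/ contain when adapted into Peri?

After substitution the input is /wðmoʔs/.
The unsyllabifiable consonants are /w/, /ð/, /ʔ/, /s/; each receives one epenthetic vowel.

4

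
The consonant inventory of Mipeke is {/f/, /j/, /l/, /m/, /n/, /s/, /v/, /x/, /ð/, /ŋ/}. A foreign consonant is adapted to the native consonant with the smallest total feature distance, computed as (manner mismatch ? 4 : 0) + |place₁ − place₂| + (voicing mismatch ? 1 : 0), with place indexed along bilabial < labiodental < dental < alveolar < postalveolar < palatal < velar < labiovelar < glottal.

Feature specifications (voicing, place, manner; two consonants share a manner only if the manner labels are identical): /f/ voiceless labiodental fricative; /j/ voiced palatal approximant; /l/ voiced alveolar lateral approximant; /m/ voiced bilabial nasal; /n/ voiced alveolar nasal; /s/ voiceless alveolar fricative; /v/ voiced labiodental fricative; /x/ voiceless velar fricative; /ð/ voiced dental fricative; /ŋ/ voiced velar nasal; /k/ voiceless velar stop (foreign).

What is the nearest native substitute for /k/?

x

/x/ is closest: manner differs (stop→fricative, +4), place distance 0 (velar→velar), same voicing; total 4. Next closest is /ŋ/ at distance 5.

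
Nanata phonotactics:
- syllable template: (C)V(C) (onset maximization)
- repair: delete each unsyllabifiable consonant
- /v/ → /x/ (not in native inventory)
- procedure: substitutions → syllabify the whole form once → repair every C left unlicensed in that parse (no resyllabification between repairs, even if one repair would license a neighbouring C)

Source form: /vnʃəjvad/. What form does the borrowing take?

Substitution: /v/ → /x/, giving /xnʃəjxad/.
Syllabifying with onset maximization leaves /x/, /n/ stranded (at most one coda consonant is licensed; onsets are limited to one consonant).
Deleting the stranded consonants removes /x/, /n/.

ʃəjxad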